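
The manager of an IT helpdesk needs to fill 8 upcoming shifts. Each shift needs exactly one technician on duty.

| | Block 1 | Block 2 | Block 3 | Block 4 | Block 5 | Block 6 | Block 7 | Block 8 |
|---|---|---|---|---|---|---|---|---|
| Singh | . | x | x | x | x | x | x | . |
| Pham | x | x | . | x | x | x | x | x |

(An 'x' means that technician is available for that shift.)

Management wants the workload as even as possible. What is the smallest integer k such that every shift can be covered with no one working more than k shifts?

4

With 2 technicians and 8 worker-slots to fill, someone must work at least ⌈8/2⌉ = 4 shifts, so k ≥ 4.
k = 4 works: Block 1→Pham, Block 2→Singh, Block 3→Singh, Block 4→Singh, Block 5→Singh, Block 6→Pham, Block 7→Pham, Block 8→Pham.
Loads: Singh 4, Pham 4 — all ≤ 4.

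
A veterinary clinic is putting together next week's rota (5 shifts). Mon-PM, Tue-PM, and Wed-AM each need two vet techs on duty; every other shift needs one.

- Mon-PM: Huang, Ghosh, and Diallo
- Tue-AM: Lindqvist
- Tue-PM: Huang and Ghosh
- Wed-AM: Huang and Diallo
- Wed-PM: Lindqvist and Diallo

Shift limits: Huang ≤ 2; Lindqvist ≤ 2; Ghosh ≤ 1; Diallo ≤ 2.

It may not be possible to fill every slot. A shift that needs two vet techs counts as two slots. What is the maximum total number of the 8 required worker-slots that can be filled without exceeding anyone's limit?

Total capacity across all vet techs is 2+2+1+2 = 7, and 8 slots are needed, so at most 7 can be filled.
An assignment achieving 7: Mon-PM→Diallo, Tue-AM→Lindqvist, Tue-PM→Huang+Ghosh, Wed-AM→Huang+Diallo, Wed-PM→Lindqvist.
Loads: Huang 2/2, Lindqvist 2/2, Ghosh 1/1, Diallo 2/2.

7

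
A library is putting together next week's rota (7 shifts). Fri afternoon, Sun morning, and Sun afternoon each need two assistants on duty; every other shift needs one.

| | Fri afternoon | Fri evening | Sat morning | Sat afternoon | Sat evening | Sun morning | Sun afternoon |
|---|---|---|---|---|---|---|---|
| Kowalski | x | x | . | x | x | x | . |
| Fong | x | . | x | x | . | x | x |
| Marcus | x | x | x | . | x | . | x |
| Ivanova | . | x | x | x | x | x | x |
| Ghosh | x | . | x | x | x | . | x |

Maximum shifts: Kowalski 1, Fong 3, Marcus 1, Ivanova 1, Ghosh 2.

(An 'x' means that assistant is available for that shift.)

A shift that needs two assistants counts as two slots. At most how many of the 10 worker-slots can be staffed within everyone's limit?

8

Total capacity across all assistants is 1+3+1+1+2 = 8, and 10 slots are needed, so at most 8 can be filled.
An assignment achieving 8: Fri afternoon→Fong+Marcus, Fri evening→Kowalski, Sat morning→Fong, Sat afternoon→Ghosh, Sat evening→Ghosh, Sun morning→Fong+Ivanova.
Loads: Kowalski 1/1, Fong 3/3, Marcus 1/1, Ivanova 1/1, Ghosh 2/2.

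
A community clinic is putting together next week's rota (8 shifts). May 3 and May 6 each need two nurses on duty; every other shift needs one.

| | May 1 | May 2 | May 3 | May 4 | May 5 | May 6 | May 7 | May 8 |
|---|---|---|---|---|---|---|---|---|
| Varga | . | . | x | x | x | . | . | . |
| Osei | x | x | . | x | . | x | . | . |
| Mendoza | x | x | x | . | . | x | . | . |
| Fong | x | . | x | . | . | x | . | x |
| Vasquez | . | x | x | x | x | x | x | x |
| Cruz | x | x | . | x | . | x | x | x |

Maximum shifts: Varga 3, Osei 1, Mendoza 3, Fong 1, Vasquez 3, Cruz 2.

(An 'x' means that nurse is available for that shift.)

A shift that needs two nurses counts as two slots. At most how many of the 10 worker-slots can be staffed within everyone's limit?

Total capacity across all nurses is 3+1+3+1+3+2 = 13, and 10 slots are needed, so at most 10 can be filled.
An assignment achieving 10: May 1→Osei, May 2→Mendoza, May 3→Varga+Mendoza, May 4→Varga, May 5→Varga, May 6→Mendoza+Vasquez, May 7→Vasquez, May 8→Fong.
Loads: Varga 3/3, Osei 1/1, Mendoza 3/3, Fong 1/1, Vasquez 2/3, Cruz 0/2.

10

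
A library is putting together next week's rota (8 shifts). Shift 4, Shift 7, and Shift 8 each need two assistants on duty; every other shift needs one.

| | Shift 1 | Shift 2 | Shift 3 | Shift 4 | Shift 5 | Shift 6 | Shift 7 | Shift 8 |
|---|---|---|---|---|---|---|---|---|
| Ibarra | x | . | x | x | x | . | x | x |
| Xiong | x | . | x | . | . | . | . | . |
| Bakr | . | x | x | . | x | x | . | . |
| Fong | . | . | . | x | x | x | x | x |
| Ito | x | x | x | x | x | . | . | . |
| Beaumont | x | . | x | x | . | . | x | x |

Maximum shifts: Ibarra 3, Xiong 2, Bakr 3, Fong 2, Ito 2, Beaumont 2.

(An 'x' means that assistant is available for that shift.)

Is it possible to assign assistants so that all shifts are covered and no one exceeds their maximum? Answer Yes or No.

Yes

One valid schedule: Shift 1→Ibarra, Shift 2→Bakr, Shift 3→Xiong, Shift 4→Ito+Beaumont, Shift 5→Bakr, Shift 6→Bakr, Shift 7→Ibarra+Fong, Shift 8→Ibarra+Fong.
Loads: Ibarra 3/3, Xiong 1/2, Bakr 3/3, Fong 2/2, Ito 1/2, Beaumont 1/2 — all within limits.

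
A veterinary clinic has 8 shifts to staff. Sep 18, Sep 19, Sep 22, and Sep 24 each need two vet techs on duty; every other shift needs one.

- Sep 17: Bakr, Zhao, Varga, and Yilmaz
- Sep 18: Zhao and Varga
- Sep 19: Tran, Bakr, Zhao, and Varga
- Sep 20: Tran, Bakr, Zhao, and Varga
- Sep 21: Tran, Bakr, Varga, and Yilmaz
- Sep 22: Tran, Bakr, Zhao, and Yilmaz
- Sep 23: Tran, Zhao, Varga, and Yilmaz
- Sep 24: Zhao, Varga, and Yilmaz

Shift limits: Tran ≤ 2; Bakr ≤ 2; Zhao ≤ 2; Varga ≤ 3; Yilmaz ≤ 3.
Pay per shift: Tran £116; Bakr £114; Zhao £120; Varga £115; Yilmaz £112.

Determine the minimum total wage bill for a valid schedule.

£1381

Sep 18 can only be covered by Zhao and Varga, so that assignment is forced.
Picking the cheapest available vet tech for each shift independently would cost £1367, but that ignores the shift limits.
An optimal schedule: Sep 17→Bakr, Sep 18→Zhao+Varga, Sep 19→Tran+Varga, Sep 20→Tran, Sep 21→Yilmaz, Sep 22→Bakr+Yilmaz, Sep 23→Yilmaz, Sep 24→Zhao+Varga.
Total: 114 + 120 + 115 + 116 + 115 + 116 + 112 + 114 + 112 + 112 + 120 + 115 = £1381.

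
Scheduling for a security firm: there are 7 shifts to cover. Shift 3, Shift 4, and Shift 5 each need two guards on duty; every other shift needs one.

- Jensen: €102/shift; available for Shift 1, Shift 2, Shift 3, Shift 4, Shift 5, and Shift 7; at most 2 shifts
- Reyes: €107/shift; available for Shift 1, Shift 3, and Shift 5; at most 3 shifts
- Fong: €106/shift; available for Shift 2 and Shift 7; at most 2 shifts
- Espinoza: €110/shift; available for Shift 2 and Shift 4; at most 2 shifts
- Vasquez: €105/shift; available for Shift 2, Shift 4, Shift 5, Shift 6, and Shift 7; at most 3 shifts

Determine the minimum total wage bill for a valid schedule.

Shift 3 can only be covered by Jensen and Reyes, so that assignment is forced.
Shift 6 can only be covered by Vasquez, so that assignment is forced.
Picking the cheapest available guard for each shift independently would cost €1034, but that ignores the shift limits.
An optimal schedule: Shift 1→Reyes, Shift 2→Fong, Shift 3→Jensen+Reyes, Shift 4→Jensen+Vasquez, Shift 5→Vasquez+Reyes, Shift 6→Vasquez, Shift 7→Fong.
Total: 107 + 106 + 102 + 107 + 102 + 105 + 105 + 107 + 105 + 106 = €1052.

€1052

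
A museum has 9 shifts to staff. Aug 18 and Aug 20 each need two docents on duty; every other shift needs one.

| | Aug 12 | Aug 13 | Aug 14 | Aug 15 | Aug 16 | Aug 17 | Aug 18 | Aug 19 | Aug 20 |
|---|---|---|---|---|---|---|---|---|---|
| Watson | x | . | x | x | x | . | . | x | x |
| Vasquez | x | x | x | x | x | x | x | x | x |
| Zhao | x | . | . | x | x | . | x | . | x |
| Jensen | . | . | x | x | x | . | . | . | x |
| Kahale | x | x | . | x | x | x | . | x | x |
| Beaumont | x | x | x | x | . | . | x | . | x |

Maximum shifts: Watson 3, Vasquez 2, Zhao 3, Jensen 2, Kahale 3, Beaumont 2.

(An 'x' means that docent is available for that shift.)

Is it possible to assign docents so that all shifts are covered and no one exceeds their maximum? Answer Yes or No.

One valid schedule: Aug 12→Watson, Aug 13→Vasquez, Aug 14→Watson, Aug 15→Zhao, Aug 16→Zhao, Aug 17→Vasquez, Aug 18→Zhao+Beaumont, Aug 19→Watson, Aug 20→Jensen+Kahale.
Loads: Watson 3/3, Vasquez 2/2, Zhao 3/3, Jensen 1/2, Kahale 1/3, Beaumont 1/2 — all within limits.

Yes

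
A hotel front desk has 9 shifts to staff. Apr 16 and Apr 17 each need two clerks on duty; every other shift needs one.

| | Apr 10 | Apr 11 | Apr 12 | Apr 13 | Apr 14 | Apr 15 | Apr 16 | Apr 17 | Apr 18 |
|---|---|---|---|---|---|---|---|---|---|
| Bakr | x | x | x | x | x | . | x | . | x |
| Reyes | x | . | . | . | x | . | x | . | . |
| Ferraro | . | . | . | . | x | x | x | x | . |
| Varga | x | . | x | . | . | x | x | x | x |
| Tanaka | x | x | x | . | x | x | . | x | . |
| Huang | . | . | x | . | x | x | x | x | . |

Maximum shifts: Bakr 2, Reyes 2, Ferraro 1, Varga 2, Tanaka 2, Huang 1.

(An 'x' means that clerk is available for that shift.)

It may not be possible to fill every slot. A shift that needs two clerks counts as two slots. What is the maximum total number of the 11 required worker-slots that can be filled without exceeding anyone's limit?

10

Total capacity across all clerks is 2+2+1+2+2+1 = 10, and 11 slots are needed, so at most 10 can be filled.
An assignment achieving 10: Apr 10→Reyes, Apr 11→Bakr, Apr 12→Varga, Apr 13→Bakr, Apr 14→Tanaka, Apr 15→Ferraro, Apr 16→Reyes, Apr 17→Tanaka+Huang, Apr 18→Varga.
Loads: Bakr 2/2, Reyes 2/2, Ferraro 1/1, Varga 2/2, Tanaka 2/2, Huang 1/1.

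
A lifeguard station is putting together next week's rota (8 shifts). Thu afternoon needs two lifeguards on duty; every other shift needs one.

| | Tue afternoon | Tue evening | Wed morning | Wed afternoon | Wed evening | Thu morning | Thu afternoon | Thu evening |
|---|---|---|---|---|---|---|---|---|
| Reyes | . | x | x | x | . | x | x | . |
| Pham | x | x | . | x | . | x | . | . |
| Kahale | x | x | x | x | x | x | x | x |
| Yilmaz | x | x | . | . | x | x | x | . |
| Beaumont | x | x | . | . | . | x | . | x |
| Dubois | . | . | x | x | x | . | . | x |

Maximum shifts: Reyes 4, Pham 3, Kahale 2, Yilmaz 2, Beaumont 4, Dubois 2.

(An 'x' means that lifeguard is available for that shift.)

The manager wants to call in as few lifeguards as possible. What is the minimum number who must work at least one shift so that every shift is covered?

3

9 slots to fill and no one can take more than 4, so at least ⌈9/4⌉ = 3 lifeguards are needed.
Reyes, Kahale, and Beaumont alone can cover everything: Tue afternoon→Beaumont, Tue evening→Reyes, Wed morning→Reyes, Wed afternoon→Reyes, Wed evening→Kahale, Thu morning→Beaumont, Thu afternoon→Reyes+Kahale, Thu evening→Beaumont.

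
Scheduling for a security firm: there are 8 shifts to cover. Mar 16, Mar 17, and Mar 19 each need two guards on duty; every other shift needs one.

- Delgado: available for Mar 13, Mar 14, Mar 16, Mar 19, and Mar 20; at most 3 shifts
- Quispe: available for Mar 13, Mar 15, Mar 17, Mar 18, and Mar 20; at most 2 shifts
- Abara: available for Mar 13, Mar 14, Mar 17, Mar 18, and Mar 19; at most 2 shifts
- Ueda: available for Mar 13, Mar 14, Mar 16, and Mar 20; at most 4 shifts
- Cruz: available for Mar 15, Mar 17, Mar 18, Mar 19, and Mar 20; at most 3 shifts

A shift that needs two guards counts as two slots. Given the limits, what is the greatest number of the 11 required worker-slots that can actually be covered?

11

Total capacity across all guards is 3+2+2+4+3 = 14, and 11 slots are needed, so at most 11 can be filled.
An assignment achieving 11: Mar 13→Ueda, Mar 14→Delgado, Mar 15→Quispe, Mar 16→Delgado+Ueda, Mar 17→Quispe+Abara, Mar 18→Abara, Mar 19→Delgado+Cruz, Mar 20→Ueda.
Loads: Delgado 3/3, Quispe 2/2, Abara 2/2, Ueda 3/4, Cruz 1/3.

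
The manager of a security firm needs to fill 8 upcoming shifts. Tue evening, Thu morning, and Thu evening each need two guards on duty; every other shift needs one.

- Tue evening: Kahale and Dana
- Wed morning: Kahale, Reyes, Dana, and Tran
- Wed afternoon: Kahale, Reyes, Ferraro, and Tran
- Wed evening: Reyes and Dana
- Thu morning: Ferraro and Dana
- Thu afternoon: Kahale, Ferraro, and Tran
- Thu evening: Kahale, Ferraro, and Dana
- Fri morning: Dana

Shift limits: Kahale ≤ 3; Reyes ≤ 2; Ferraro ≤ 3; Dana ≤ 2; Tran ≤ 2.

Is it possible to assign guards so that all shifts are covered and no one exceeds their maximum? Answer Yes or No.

Total capacity is 12 and 11 slots are needed, so capacity alone doesn't rule it out.
Shifts {Tue evening, Thu morning, Fri morning} need 5 worker-slots in total, but the guards available for any of those shifts (Kahale, Ferraro, and Dana) can supply at most 4 among them. So no valid schedule exists.

No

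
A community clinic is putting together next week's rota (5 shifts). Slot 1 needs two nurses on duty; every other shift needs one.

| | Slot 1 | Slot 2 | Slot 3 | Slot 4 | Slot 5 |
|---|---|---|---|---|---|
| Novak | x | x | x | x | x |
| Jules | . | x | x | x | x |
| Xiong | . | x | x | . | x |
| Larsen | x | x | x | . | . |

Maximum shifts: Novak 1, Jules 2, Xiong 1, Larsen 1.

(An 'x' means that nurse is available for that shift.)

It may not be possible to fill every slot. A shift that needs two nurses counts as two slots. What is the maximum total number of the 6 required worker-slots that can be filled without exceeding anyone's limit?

5

Total capacity across all nurses is 1+2+1+1 = 5, and 6 slots are needed, so at most 5 can be filled.
An assignment achieving 5: Slot 1→Novak+Larsen, Slot 2→Xiong, Slot 4→Jules, Slot 5→Jules.
Loads: Novak 1/1, Jules 2/2, Xiong 1/1, Larsen 1/1.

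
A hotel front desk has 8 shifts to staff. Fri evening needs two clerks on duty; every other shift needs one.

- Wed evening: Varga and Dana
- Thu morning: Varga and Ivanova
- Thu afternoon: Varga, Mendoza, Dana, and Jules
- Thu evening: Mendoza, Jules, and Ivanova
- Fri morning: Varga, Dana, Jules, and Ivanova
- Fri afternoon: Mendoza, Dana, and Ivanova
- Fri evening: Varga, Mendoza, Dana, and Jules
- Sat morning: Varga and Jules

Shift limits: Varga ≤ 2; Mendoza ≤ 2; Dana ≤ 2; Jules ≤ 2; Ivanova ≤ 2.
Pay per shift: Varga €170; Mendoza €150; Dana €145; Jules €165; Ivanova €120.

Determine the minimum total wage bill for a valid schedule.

€1330

Picking the cheapest available clerk for each shift independently would cost €1230, but that ignores the shift limits.
An optimal schedule: Wed evening→Dana, Thu morning→Ivanova, Thu afternoon→Mendoza, Thu evening→Ivanova, Fri morning→Jules, Fri afternoon→Dana, Fri evening→Mendoza+Varga, Sat morning→Jules.
Total: 145 + 120 + 150 + 120 + 165 + 145 + 150 + 170 + 165 = €1330.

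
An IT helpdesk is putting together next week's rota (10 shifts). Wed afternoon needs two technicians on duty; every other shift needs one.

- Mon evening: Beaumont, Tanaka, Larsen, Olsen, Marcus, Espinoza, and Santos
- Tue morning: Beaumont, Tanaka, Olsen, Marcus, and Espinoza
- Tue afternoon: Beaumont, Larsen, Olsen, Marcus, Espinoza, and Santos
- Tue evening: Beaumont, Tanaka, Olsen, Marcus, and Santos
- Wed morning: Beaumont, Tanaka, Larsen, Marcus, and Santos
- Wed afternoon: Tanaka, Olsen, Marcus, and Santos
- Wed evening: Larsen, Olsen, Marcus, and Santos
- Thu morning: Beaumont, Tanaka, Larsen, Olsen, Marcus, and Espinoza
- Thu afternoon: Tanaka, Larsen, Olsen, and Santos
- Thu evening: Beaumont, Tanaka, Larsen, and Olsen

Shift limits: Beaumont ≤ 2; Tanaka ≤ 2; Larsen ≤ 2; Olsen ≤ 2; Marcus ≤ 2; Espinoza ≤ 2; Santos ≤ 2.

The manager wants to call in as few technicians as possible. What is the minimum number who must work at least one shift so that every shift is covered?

6

11 slots to fill and no one can take more than 2, so at least ⌈11/2⌉ = 6 technicians are needed.
Beaumont, Tanaka, Larsen, Olsen, Marcus, and Espinoza alone can cover everything: Mon evening→Marcus, Tue morning→Olsen, Tue afternoon→Marcus, Tue evening→Beaumont, Wed morning→Beaumont, Wed afternoon→Tanaka+Olsen, Wed evening→Larsen, Thu morning→Espinoza, Thu afternoon→Tanaka, Thu evening→Larsen.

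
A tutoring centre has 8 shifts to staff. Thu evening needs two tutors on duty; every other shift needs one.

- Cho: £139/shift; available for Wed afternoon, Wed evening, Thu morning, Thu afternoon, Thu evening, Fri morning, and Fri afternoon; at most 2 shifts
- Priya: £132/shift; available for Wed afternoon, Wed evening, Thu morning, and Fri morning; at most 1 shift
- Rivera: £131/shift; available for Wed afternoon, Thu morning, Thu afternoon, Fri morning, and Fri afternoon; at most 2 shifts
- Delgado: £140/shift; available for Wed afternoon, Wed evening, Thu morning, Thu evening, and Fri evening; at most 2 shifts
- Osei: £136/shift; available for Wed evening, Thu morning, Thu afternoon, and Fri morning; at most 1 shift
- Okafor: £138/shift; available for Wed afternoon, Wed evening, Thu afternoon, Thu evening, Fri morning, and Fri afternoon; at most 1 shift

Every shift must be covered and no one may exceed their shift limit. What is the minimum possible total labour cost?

Fri evening can only be covered by Delgado, so that assignment is forced.
Picking the cheapest available tutor for each shift independently would cost £1204, but that ignores the shift limits.
An optimal schedule: Wed afternoon→Priya, Wed evening→Osei, Thu morning→Rivera, Thu afternoon→Rivera, Thu evening→Cho+Delgado, Fri morning→Okafor, Fri afternoon→Cho, Fri evening→Delgado.
Total: 132 + 136 + 131 + 131 + 139 + 140 + 138 + 139 + 140 = £1226.

£1226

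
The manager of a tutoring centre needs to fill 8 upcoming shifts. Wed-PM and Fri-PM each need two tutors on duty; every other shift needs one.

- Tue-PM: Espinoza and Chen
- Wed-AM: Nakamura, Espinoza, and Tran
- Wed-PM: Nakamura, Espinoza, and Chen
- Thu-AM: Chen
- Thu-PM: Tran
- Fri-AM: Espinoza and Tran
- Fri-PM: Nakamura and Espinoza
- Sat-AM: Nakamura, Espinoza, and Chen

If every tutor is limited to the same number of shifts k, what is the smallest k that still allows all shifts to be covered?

3

With 4 tutors and 10 worker-slots to fill, someone must work at least ⌈10/4⌉ = 3 shifts, so k ≥ 3.
k = 3 works: Tue-PM→Espinoza, Wed-AM→Nakamura, Wed-PM→Nakamura+Chen, Thu-AM→Chen, Thu-PM→Tran, Fri-AM→Espinoza, Fri-PM→Nakamura+Espinoza, Sat-AM→Chen.
Loads: Nakamura 3, Espinoza 3, Chen 3, Tran 1 — all ≤ 3.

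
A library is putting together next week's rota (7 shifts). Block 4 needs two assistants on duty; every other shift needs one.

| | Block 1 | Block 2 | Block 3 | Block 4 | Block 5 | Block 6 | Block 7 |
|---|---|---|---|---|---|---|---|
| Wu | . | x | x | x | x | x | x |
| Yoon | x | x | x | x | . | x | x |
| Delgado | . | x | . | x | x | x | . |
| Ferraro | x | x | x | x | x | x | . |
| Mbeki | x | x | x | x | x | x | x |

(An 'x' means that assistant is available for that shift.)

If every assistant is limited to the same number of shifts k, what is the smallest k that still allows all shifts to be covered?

2

With 5 assistants and 8 worker-slots to fill, someone must work at least ⌈8/5⌉ = 2 shifts, so k ≥ 2.
k = 2 works: Block 1→Yoon, Block 2→Yoon, Block 3→Wu, Block 4→Ferraro+Mbeki, Block 5→Delgado, Block 6→Delgado, Block 7→Wu.
Loads: Wu 2, Yoon 2, Delgado 2, Ferraro 1, Mbeki 1 — all ≤ 2.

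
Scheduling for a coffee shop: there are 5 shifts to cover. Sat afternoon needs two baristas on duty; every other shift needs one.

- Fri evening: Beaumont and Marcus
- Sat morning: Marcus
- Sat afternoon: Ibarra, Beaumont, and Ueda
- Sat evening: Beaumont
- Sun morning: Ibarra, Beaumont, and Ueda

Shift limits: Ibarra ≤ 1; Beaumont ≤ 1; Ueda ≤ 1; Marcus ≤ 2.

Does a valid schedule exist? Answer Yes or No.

Shifts {Sat afternoon, Sat evening, Sun morning} need 4 worker-slots in total, but the baristas available for any of those shifts (Ibarra, Beaumont, and Ueda) can supply at most 3 among them. So no valid schedule exists.

No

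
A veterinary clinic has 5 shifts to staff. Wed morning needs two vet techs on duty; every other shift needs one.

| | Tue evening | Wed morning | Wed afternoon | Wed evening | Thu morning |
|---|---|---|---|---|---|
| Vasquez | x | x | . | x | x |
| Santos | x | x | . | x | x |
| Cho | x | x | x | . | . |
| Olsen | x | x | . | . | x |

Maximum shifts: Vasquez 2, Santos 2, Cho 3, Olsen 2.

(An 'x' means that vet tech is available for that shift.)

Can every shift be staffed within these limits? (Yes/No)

Yes

Wed afternoon can only be covered by Cho, so that assignment is forced.
One valid schedule: Tue evening→Santos, Wed morning→Santos+Cho, Wed afternoon→Cho, Wed evening→Vasquez, Thu morning→Vasquez.
Loads: Vasquez 2/2, Santos 2/2, Cho 2/3, Olsen 0/2 — all within limits.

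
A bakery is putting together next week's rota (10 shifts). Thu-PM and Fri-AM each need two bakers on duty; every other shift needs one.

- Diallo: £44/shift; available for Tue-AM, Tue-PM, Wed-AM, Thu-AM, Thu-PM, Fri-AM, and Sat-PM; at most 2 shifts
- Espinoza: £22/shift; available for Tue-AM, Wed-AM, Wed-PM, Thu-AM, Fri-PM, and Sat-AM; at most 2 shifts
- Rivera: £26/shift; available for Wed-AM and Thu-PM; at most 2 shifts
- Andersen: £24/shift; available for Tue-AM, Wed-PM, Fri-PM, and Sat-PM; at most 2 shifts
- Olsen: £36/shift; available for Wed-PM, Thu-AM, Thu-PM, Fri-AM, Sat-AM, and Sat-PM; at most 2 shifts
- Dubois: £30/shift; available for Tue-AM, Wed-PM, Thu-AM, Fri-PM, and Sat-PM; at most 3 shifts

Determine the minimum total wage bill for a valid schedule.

Tue-PM can only be covered by Diallo, so that assignment is forced.
Fri-AM can only be covered by Diallo and Olsen, so that assignment is forced.
Picking the cheapest available baker for each shift independently would cost £342, but that ignores the shift limits.
An optimal schedule: Tue-AM→Andersen, Tue-PM→Diallo, Wed-AM→Rivera, Wed-PM→Andersen, Thu-AM→Dubois, Thu-PM→Rivera+Olsen, Fri-AM→Olsen+Diallo, Fri-PM→Espinoza, Sat-AM→Espinoza, Sat-PM→Dubois.
Total: 24 + 44 + 26 + 24 + 30 + 26 + 36 + 36 + 44 + 22 + 22 + 30 = £364.

£364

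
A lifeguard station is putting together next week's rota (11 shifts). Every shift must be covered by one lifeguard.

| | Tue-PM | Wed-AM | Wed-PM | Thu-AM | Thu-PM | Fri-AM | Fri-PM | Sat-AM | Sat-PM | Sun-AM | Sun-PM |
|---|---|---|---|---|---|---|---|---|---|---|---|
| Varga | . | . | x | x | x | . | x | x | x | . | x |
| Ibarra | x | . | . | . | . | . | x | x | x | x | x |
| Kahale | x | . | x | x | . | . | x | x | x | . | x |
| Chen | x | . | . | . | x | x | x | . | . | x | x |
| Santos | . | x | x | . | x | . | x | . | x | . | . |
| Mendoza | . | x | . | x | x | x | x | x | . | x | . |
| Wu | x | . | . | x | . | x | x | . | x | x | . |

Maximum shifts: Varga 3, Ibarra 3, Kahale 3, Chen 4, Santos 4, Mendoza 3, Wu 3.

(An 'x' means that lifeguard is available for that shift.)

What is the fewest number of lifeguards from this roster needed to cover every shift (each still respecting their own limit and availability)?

11 slots to fill and no one can take more than 4, so at least ⌈11/4⌉ = 3 lifeguards are needed.
Varga, Chen, and Santos alone can cover everything: Tue-PM→Chen, Wed-AM→Santos, Wed-PM→Varga, Thu-AM→Varga, Thu-PM→Santos, Fri-AM→Chen, Fri-PM→Santos, Sat-AM→Varga, Sat-PM→Santos, Sun-AM→Chen, Sun-PM→Chen.

3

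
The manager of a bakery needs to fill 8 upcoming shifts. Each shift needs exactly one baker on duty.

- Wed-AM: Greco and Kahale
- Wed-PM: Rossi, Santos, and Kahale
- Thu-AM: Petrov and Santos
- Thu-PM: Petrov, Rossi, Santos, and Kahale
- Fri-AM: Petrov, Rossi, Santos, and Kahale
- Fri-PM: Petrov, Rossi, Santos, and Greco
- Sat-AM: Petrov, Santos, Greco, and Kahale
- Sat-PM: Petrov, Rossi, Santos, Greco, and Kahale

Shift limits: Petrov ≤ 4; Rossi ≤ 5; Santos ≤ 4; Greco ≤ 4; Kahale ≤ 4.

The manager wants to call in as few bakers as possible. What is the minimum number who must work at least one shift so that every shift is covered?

8 slots to fill and no one can take more than 5, so at least ⌈8/5⌉ = 2 bakers are needed.
Petrov and Kahale alone can cover everything: Wed-AM→Kahale, Wed-PM→Kahale, Thu-AM→Petrov, Thu-PM→Petrov, Fri-AM→Petrov, Fri-PM→Petrov, Sat-AM→Kahale, Sat-PM→Kahale.

2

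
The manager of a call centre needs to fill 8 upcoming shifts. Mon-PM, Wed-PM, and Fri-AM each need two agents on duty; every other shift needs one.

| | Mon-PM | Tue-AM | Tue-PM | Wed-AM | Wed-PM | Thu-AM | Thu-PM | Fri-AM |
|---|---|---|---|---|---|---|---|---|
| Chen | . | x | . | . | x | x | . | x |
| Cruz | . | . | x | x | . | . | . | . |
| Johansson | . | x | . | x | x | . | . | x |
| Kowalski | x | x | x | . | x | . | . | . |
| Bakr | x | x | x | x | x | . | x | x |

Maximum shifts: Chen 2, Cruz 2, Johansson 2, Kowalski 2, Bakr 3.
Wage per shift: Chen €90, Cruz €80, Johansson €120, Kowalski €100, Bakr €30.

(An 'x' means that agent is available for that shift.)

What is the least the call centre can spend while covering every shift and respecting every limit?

€870

Mon-PM can only be covered by Kowalski and Bakr, so that assignment is forced.
Thu-AM can only be covered by Chen, so that assignment is forced.
Thu-PM can only be covered by Bakr, so that assignment is forced.
Picking the cheapest available agent for each shift independently would cost €580, but that ignores the shift limits.
An optimal schedule: Mon-PM→Kowalski+Bakr, Tue-AM→Johansson, Tue-PM→Cruz, Wed-AM→Cruz, Wed-PM→Kowalski+Bakr, Thu-AM→Chen, Thu-PM→Bakr, Fri-AM→Chen+Johansson.
Total: 100 + 30 + 120 + 80 + 80 + 100 + 30 + 90 + 30 + 90 + 120 = €870.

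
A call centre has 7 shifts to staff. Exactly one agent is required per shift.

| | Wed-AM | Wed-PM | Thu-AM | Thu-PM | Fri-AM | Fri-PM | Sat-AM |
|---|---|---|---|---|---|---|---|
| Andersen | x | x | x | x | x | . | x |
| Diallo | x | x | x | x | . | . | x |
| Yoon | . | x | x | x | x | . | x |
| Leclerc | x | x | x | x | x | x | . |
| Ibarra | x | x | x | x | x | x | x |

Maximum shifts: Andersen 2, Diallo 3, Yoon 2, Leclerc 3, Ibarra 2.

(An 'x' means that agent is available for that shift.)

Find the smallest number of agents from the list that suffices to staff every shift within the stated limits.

7 slots to fill and no one can take more than 3, so at least ⌈7/3⌉ = 3 agents are needed.
Andersen, Diallo, and Leclerc alone can cover everything: Wed-AM→Diallo, Wed-PM→Diallo, Thu-AM→Diallo, Thu-PM→Leclerc, Fri-AM→Andersen, Fri-PM→Leclerc, Sat-AM→Andersen.

3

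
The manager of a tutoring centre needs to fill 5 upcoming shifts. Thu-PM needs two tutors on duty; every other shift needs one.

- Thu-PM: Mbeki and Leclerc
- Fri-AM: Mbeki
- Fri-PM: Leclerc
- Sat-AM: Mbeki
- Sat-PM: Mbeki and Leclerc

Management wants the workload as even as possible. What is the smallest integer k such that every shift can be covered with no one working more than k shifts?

3

With 2 tutors and 6 worker-slots to fill, someone must work at least ⌈6/2⌉ = 3 shifts, so k ≥ 3.
k = 3 works: Thu-PM→Mbeki+Leclerc, Fri-AM→Mbeki, Fri-PM→Leclerc, Sat-AM→Mbeki, Sat-PM→Leclerc.
Loads: Mbeki 3, Leclerc 3 — all ≤ 3.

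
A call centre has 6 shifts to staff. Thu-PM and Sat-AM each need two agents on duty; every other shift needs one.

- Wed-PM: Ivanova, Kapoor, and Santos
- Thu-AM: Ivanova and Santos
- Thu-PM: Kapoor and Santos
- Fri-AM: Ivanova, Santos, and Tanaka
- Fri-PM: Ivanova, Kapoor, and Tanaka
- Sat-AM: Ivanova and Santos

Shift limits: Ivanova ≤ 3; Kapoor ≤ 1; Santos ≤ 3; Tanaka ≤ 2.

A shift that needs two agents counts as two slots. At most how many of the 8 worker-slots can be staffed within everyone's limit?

Total capacity across all agents is 3+1+3+2 = 9, and 8 slots are needed, so at most 8 can be filled.
An assignment achieving 8: Wed-PM→Ivanova, Thu-AM→Ivanova, Thu-PM→Kapoor+Santos, Fri-AM→Santos, Fri-PM→Tanaka, Sat-AM→Ivanova+Santos.
Loads: Ivanova 3/3, Kapoor 1/1, Santos 3/3, Tanaka 1/2.

8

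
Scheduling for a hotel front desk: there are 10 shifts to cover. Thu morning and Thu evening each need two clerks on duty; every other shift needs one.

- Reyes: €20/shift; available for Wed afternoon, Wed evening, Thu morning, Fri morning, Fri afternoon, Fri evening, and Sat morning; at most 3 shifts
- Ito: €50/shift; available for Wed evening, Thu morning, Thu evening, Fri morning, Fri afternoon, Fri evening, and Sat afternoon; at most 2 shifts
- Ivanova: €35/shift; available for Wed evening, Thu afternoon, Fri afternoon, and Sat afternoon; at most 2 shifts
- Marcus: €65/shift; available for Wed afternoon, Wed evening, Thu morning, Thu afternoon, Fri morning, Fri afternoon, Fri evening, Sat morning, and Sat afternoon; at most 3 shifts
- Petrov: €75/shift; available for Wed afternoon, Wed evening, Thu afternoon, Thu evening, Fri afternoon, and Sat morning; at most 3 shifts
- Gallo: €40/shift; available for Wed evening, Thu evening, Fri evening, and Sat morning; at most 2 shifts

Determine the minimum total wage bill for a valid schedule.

Picking the cheapest available clerk for each shift independently would cost €350, but that ignores the shift limits.
An optimal schedule: Wed afternoon→Reyes, Wed evening→Marcus, Thu morning→Reyes+Ito, Thu afternoon→Ivanova, Thu evening→Gallo+Ito, Fri morning→Reyes, Fri afternoon→Marcus, Fri evening→Gallo, Sat morning→Marcus, Sat afternoon→Ivanova.
Total: 20 + 65 + 20 + 50 + 35 + 40 + 50 + 20 + 65 + 40 + 65 + 35 = €505.

€505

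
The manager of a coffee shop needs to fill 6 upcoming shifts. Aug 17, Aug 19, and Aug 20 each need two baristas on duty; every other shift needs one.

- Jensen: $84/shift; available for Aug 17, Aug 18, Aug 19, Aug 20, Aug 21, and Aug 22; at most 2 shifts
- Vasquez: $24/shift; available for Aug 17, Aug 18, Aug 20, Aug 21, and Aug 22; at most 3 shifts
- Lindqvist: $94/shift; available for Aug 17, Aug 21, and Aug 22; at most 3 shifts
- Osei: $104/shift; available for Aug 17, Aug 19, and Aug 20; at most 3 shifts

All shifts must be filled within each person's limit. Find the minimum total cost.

Aug 19 can only be covered by Jensen and Osei, so that assignment is forced.
Picking the cheapest available barista for each shift independently would cost $476, but that ignores the shift limits.
An optimal schedule: Aug 17→Vasquez+Lindqvist, Aug 18→Vasquez, Aug 19→Jensen+Osei, Aug 20→Vasquez+Jensen, Aug 21→Lindqvist, Aug 22→Lindqvist.
Total: 24 + 94 + 24 + 84 + 104 + 24 + 84 + 94 + 94 = $626.

$626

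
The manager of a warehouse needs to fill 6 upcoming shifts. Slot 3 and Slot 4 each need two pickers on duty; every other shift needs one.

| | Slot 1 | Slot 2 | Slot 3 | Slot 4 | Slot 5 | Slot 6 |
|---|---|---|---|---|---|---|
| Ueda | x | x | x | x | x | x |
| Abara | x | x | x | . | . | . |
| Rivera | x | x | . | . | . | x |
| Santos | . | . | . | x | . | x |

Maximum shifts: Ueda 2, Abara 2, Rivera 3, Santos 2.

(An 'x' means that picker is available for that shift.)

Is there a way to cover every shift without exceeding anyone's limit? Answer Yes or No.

No

Total capacity is 9 and 8 slots are needed, so capacity alone doesn't rule it out.
Shifts {Slot 3, Slot 4, Slot 5} need 5 worker-slots in total, but the pickers available for any of those shifts (Ueda, Abara, and Santos) can supply at most 4 among them. So no valid schedule exists.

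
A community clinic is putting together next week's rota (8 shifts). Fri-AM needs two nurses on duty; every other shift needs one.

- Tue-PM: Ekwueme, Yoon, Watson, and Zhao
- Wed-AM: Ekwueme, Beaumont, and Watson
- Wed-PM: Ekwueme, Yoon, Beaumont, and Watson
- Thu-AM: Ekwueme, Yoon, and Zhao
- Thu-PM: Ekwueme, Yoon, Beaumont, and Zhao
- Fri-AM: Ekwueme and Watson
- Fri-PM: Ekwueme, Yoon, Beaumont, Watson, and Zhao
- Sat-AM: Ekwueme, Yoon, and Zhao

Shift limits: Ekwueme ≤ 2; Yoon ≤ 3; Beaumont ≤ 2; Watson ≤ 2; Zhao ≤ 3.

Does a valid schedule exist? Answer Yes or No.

Yes

Fri-AM can only be covered by Ekwueme and Watson, so that assignment is forced.
One valid schedule: Tue-PM→Yoon, Wed-AM→Ekwueme, Wed-PM→Beaumont, Thu-AM→Yoon, Thu-PM→Beaumont, Fri-AM→Ekwueme+Watson, Fri-PM→Watson, Sat-AM→Yoon.
Loads: Ekwueme 2/2, Yoon 3/3, Beaumont 2/2, Watson 2/2, Zhao 0/3 — all within limits.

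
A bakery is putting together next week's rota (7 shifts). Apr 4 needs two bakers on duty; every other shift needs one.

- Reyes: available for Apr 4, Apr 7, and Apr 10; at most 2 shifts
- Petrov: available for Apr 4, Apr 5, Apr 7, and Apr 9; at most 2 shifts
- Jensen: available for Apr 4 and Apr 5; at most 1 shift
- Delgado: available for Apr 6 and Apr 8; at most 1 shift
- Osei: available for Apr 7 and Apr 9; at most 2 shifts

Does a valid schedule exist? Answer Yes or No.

Total capacity is 8 and 8 slots are needed, so capacity alone doesn't rule it out.
Shifts {Apr 6, Apr 8} need 2 worker-slots in total, but the bakers available for any of those shifts (Delgado) can supply at most 1 among them. So no valid schedule exists.

No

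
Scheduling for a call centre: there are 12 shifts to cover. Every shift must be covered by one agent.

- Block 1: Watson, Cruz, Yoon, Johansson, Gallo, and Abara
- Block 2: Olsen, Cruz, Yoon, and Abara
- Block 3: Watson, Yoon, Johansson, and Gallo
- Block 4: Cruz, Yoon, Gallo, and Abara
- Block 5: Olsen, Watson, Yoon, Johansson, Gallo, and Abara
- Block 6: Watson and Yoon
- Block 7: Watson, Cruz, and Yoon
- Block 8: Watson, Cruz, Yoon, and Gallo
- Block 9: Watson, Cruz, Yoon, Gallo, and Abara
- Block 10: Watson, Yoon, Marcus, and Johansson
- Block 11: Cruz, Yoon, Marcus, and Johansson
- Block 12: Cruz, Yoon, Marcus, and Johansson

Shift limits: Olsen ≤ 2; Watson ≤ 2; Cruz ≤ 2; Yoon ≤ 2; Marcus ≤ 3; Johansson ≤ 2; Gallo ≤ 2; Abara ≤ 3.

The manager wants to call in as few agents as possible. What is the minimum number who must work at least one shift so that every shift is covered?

5

12 slots to fill and no one can take more than 3, so at least ⌈12/3⌉ = 4 agents are needed.
Any 4 agents together have capacity at most 3+3+2+2 = 10 < 12 slots, so 4 can never suffice.
Olsen, Watson, Cruz, Marcus, and Abara alone can cover everything: Block 1→Abara, Block 2→Olsen, Block 3→Watson, Block 4→Abara, Block 5→Olsen, Block 6→Watson, Block 7→Cruz, Block 8→Cruz, Block 9→Abara, Block 10→Marcus, Block 11→Marcus, Block 12→Marcus.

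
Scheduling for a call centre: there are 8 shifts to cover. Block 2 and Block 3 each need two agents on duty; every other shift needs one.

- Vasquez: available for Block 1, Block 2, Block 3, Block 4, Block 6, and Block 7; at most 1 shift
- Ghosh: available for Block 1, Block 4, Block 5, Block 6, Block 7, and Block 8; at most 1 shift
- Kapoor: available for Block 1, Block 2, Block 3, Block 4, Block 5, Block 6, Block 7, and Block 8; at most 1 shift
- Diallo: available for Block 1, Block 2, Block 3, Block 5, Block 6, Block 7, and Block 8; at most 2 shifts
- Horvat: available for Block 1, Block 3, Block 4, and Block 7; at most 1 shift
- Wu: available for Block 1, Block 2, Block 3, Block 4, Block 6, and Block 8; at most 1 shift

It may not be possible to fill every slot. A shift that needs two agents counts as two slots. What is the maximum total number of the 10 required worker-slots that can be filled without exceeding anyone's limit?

7

Total capacity across all agents is 1+1+1+2+1+1 = 7, and 10 slots are needed, so at most 7 can be filled.
An assignment achieving 7: Block 2→Vasquez+Kapoor, Block 3→Diallo+Horvat, Block 4→Wu, Block 5→Ghosh, Block 8→Diallo.
Loads: Vasquez 1/1, Ghosh 1/1, Kapoor 1/1, Diallo 2/2, Horvat 1/1, Wu 1/1.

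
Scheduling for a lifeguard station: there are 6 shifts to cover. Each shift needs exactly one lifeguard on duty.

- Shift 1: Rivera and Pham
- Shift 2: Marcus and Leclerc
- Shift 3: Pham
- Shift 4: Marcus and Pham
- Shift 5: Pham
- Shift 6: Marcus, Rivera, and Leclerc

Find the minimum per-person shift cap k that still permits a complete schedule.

2

With 4 lifeguards and 6 worker-slots to fill, someone must work at least ⌈6/4⌉ = 2 shifts, so k ≥ 2.
k = 2 works: Shift 1→Rivera, Shift 2→Marcus, Shift 3→Pham, Shift 4→Marcus, Shift 5→Pham, Shift 6→Rivera.
Loads: Marcus 2, Rivera 2, Leclerc 0, Pham 2 — all ≤ 2.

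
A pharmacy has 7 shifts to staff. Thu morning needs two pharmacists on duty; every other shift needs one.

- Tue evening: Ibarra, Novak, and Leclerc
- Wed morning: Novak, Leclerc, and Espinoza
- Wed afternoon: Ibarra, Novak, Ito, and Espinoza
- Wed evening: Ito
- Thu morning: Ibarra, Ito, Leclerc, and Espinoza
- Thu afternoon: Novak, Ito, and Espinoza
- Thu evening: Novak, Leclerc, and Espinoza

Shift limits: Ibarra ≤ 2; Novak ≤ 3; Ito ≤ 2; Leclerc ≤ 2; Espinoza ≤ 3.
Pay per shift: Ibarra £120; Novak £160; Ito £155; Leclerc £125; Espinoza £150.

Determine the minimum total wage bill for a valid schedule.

Wed evening can only be covered by Ito, so that assignment is forced.
Picking the cheapest available pharmacist for each shift independently would cost £1040, but that ignores the shift limits.
An optimal schedule: Tue evening→Ibarra, Wed morning→Leclerc, Wed afternoon→Espinoza, Wed evening→Ito, Thu morning→Ibarra+Espinoza, Thu afternoon→Espinoza, Thu evening→Leclerc.
Total: 120 + 125 + 150 + 155 + 120 + 150 + 150 + 125 = £1095.

£1095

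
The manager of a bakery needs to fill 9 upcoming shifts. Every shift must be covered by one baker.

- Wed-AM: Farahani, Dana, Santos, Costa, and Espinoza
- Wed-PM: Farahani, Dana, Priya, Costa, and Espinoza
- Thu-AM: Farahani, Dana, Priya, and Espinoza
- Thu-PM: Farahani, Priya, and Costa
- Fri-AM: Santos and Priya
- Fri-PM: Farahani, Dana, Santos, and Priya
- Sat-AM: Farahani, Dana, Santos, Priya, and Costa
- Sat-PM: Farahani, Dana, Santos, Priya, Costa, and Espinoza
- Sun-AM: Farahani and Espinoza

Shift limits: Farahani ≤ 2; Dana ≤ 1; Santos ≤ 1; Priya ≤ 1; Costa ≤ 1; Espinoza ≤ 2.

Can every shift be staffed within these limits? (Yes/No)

No

Total capacity is 2+1+1+1+1+2 = 8 but 9 worker-slots are needed — infeasible.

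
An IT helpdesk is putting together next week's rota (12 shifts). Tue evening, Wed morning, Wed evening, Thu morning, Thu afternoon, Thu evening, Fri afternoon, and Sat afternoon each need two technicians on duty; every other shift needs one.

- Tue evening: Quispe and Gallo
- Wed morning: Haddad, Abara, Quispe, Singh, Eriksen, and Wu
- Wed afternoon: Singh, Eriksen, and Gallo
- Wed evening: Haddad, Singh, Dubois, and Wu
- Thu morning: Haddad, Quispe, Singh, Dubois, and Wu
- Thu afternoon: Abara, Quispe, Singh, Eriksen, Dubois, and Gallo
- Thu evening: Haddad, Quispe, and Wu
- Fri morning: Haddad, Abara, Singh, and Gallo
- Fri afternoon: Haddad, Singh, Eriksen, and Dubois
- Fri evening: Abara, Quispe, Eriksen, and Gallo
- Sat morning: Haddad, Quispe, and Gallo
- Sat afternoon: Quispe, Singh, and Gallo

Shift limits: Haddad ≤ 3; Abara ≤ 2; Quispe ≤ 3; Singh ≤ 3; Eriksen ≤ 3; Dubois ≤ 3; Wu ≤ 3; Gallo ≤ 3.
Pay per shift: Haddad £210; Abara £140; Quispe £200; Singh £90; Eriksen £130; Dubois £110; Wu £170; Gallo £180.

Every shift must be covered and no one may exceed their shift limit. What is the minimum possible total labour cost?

£2920

Tue evening can only be covered by Quispe and Gallo, so that assignment is forced.
Picking the cheapest available technician for each shift independently would cost £2530, but that ignores the shift limits.
An optimal schedule: Tue evening→Gallo+Quispe, Wed morning→Eriksen+Abara, Wed afternoon→Singh, Wed evening→Dubois+Wu, Thu morning→Dubois+Wu, Thu afternoon→Abara+Quispe, Thu evening→Wu+Quispe, Fri morning→Singh, Fri afternoon→Dubois+Eriksen, Fri evening→Eriksen, Sat morning→Gallo, Sat afternoon→Singh+Gallo.
Total: 180 + 200 + 130 + 140 + 90 + 110 + 170 + 110 + 170 + 140 + 200 + 170 + 200 + 90 + 110 + 130 + 130 + 180 + 90 + 180 = £2920.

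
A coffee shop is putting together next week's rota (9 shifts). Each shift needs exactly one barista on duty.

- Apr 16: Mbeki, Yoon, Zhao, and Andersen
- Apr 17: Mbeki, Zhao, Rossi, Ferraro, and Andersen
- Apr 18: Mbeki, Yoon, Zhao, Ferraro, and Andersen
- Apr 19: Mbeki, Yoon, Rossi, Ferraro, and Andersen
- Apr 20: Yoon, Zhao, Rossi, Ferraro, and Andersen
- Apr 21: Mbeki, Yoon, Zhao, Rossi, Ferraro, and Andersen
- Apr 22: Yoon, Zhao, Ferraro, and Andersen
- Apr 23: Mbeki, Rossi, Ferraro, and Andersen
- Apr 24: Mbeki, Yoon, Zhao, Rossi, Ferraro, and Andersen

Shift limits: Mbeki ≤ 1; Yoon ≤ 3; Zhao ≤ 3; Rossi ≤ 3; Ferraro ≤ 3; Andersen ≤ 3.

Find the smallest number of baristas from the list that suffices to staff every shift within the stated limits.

3

9 slots to fill and no one can take more than 3, so at least ⌈9/3⌉ = 3 baristas are needed.
Yoon, Zhao, and Rossi alone can cover everything: Apr 16→Yoon, Apr 17→Zhao, Apr 18→Yoon, Apr 19→Yoon, Apr 20→Zhao, Apr 21→Rossi, Apr 22→Zhao, Apr 23→Rossi, Apr 24→Rossi.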